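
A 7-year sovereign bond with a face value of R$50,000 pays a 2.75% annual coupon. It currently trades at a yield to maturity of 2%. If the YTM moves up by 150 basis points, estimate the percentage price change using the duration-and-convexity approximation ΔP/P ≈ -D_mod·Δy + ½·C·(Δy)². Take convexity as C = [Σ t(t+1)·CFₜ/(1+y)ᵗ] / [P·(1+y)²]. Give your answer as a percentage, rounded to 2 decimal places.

With y = 0.02:
  t   CF        PV=CF/(1+0.02)^t    t·PV        t(t+1)·PV
  1     1,375.00     1,348.0392     1,348.0392       2,696.0784
  2     1,375.00     1,321.6071     2,643.2141       7,929.6424
  3     1,375.00     1,295.6932     3,887.0796      15,548.3185
  4     1,375.00     1,270.2875     5,081.1498      25,405.7492
  5     1,375.00     1,245.3799     6,226.8993      37,361.3959
  6     1,375.00     1,220.9607     7,325.7639      51,280.3473
  7    51,375.00    44,725.0292   313,075.2042   2,504,601.6339
  Σ                 52,426.9967   339,587.3503   2,644,823.1657
P = 52,426.9967; D_Mac = 6.47734 yrs; D_mod = 6.35033 yrs; C = 48.48879.
Duration effect: -6.35033 × (+0.015) = -0.095255
Convexity effect: 0.5 × 48.48879 × (0.015)² = +0.0054550
ΔP/P ≈ -0.095255 + 0.0054550 = -0.089800 = -8.9800%.

-8.98%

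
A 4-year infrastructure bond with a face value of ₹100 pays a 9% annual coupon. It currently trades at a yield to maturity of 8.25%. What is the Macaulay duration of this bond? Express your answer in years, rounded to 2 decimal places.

Periodic yield y = 0.0825. Discount each cash flow and weight by its year:
  t   CF        PV=CF/(1+0.0825)^t    t·PV
  1         9.00         8.3141         8.3141
  2         9.00         7.6805        15.3609
  3         9.00         7.0951        21.2853
  4       109.00        79.3807       317.5228
  Σ                    102.4703       362.4831
Price P = Σ PV = 102.4703.
Macaulay duration = Σ(t·PV) / P = 362.4831 / 102.4703 = 3.53744 years.

3.54 years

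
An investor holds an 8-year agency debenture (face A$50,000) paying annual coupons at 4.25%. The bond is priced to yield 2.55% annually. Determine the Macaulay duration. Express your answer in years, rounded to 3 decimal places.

Periodic yield y = 0.0255. Discount each cash flow and weight by its year:
  t   CF        PV=CF/(1+0.0255)^t    t·PV
  1     2,125.00     2,072.1599     2,072.1599
  2     2,125.00     2,020.6338     4,041.2675
  3     2,125.00     1,970.3888     5,911.1665
  4     2,125.00     1,921.3933     7,685.5733
  5     2,125.00     1,873.6161     9,368.0805
  6     2,125.00     1,827.0269    10,962.1615
  7     2,125.00     1,781.5962    12,471.1735
  8    52,125.00    42,614.8290   340,918.6322
  Σ                 56,081.6441   393,430.2150
Price P = Σ PV = 56,081.6441.
Macaulay duration = Σ(t·PV) / P = 393,430.2150 / 56,081.6441 = 7.01531 years.

7.015 years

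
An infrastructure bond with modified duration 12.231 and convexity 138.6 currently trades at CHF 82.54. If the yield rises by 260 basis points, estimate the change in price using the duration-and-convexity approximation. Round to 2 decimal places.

Duration effect: -D_mod·Δy = -12.231 × (+0.026) = -0.318006
Convexity effect: ½·C·(Δy)² = 0.5 × 138.6 × (0.026)² = +0.0468468
ΔP/P ≈ -0.318006 + 0.0468468 = -0.2711592
ΔP ≈ 82.54 × (-0.2711592) = -22.381480368.

-CHF 22.38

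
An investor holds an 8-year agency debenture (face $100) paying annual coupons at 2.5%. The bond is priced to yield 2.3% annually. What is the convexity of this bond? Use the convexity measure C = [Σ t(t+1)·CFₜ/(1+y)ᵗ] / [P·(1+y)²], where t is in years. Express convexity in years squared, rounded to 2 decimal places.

61.44

With y = 0.023:
  t   CF        PV=CF/(1+0.023)^t    t·PV        t(t+1)·PV
  1         2.50         2.4438         2.4438           4.8876
  2         2.50         2.3888         4.7777          14.3331
  3         2.50         2.3351         7.0054          28.0217
  4         2.50         2.2826         9.1306          45.6528
  5         2.50         2.2313        11.1566          66.9396
  6         2.50         2.1812        13.0869          91.6084
  7         2.50         2.1321        14.9248         119.3984
  8       102.50        85.4513       683.6106       6,152.4953
  Σ                    101.4463       746.1364       6,523.3370
P = 101.4463.
Convexity = Σ t(t+1)·PV / [P·(1+y)²] = 6,523.3370 / (101.4463 × 1.046529) = 61.44438.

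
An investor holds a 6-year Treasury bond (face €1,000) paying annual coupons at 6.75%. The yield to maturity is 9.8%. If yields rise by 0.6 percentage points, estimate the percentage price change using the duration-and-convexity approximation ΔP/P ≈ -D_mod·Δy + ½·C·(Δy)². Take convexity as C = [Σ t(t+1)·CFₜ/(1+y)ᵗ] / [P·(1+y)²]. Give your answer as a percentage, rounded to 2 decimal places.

With y = 0.098:
  t   CF        PV=CF/(1+0.098)^t    t·PV        t(t+1)·PV
  1        67.50        61.4754        61.4754         122.9508
  2        67.50        55.9885       111.9771         335.9312
  3        67.50        50.9914       152.9741         611.8965
  4        67.50        46.4402       185.7609         928.8047
  5        67.50        42.2953       211.4765       1,268.8589
  6     1,067.50       609.1915     3,655.1491      25,586.0435
  Σ                    866.3824     4,378.8131      28,854.4856
P = 866.3824; D_Mac = 5.05413 yrs; D_mod = 4.60304 yrs; C = 27.62479.
Duration effect: -4.60304 × (+0.006) = -0.027618
Convexity effect: 0.5 × 27.62479 × (0.006)² = +0.0004972
ΔP/P ≈ -0.027618 + 0.0004972 = -0.027121 = -2.7121%.

-2.71%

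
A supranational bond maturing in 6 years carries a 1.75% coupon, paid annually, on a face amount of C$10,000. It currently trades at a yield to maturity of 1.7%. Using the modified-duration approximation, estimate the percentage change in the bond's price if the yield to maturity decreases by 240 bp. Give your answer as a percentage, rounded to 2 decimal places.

+13.57%

Periodic yield y = 0.017. Modified duration first:
  t   CF        PV=CF/(1+0.017)^t    t·PV
  1       175.00       172.0747       172.0747
  2       175.00       169.1984       338.3967
  3       175.00       166.3701       499.1102
  4       175.00       163.5891       654.3562
  5       175.00       160.8545       804.2726
  6    10,175.00     9,196.2062    55,177.2372
  Σ                 10,028.2929    57,645.4477
P = 10,028.2929; D_Mac = 5.74828 yrs; D_mod = 5.74828/(1+0.017) = 5.65219 yrs.
ΔP/P ≈ -D_mod · Δy = -5.65219 × (-0.024) = +0.135653 = +13.5653%.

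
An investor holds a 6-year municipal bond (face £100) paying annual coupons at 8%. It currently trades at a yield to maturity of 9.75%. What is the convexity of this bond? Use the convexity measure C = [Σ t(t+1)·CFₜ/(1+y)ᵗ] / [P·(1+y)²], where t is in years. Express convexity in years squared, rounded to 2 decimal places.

26.83

With y = 0.0975:
  t   CF        PV=CF/(1+0.0975)^t    t·PV        t(t+1)·PV
  1         8.00         7.2893         7.2893          14.5786
  2         8.00         6.6417        13.2835          39.8504
  3         8.00         6.0517        18.1551          72.6202
  4         8.00         5.5141        22.0563         110.2813
  5         8.00         5.0242        25.1210         150.7261
  6       108.00        61.8012       370.8069       2,595.6485
  Σ                     92.3221       456.7120       2,983.7051
P = 92.3221.
Convexity = Σ t(t+1)·PV / [P·(1+y)²] = 2,983.7051 / (92.3221 × 1.204506) = 26.83126.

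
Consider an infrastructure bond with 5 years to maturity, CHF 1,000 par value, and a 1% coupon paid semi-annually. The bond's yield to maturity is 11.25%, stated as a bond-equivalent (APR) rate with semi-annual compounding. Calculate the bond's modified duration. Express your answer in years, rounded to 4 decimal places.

Periodic yield y = 0.05625. First find Macaulay duration:
  t   CF        PV=CF/(1+0.05625)^t    t·PV
  1         5.00         4.7337         4.7337
  2         5.00         4.4816         8.9633
  3         5.00         4.2430        12.7289
  4         5.00         4.0170        16.0680
  5         5.00         3.8031        19.0154
  6         5.00         3.6006        21.6033
  7         5.00         3.4088        23.8617
  8         5.00         3.2273        25.8182
  9         5.00         3.0554        27.4987
  10    1,005.00       581.4319     5,814.3188
  Σ                    616.0024     5,974.6101
P = 616.0024; Macaulay duration = 5,974.6101 / 616.0024 = 9.69901 half-year periods = 4.84950 years.
Modified duration = D_Mac / (1 + y) = 4.84950 / 1.05625 = 4.59125 years.

4.5912 years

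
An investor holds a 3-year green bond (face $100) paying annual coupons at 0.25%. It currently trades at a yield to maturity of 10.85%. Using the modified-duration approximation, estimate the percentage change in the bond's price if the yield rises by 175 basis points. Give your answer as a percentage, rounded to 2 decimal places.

-4.72%

Periodic yield y = 0.1085. Modified duration first:
  t   CF        PV=CF/(1+0.1085)^t    t·PV
  1         0.25         0.2255         0.2255
  2         0.25         0.2035         0.4069
  3       100.25        73.5999       220.7997
  Σ                     74.0289       221.4322
P = 74.0289; D_Mac = 2.99116 yrs; D_mod = 2.99116/(1+0.1085) = 2.69838 yrs.
ΔP/P ≈ -D_mod · Δy = -2.69838 × (+0.0175) = -0.047222 = -4.7222%.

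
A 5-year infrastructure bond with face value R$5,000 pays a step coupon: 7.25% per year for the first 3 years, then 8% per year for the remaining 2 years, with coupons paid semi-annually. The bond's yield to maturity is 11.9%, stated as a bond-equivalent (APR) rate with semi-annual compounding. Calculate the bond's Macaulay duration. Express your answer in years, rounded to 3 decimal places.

4.197 years

Periodic yield y = 0.0595. Discount each cash flow and weight by its period:
  t   CF        PV=CF/(1+0.0595)^t    t·PV
  1       181.25       171.0713       171.0713
  2       181.25       161.4641       322.9283
  3       181.25       152.3965       457.1896
  4       181.25       143.8382       575.3527
  5       181.25       135.7604       678.8022
  6       181.25       128.1363       768.8179
  7       200.00       133.4514       934.1601
  8       200.00       125.9570     1,007.6560
  9       200.00       118.8834     1,069.9509
  10    5,200.00     2,917.3849    29,173.8492
  Σ                  4,188.3437    35,159.7781
Price P = Σ PV = 4,188.3437.
Macaulay duration = Σ(t·PV) / P = 35,159.7781 / 4,188.3437 = 8.39467 half-year periods.
In years: 8.39467 / 2 = 4.19734 years.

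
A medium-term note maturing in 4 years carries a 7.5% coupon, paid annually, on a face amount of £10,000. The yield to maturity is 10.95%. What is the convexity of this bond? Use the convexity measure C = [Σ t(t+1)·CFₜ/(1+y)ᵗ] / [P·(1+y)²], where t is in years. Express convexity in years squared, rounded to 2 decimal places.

13.96

With y = 0.1095:
  t   CF        PV=CF/(1+0.1095)^t    t·PV        t(t+1)·PV
  1       750.00       675.9802       675.9802       1,351.9603
  2       750.00       609.2656     1,218.5312       3,655.5935
  3       750.00       549.1353     1,647.4058       6,589.6233
  4    10,750.00     7,094.1316    28,376.5262     141,882.6311
  Σ                  8,928.5126    31,918.4434     153,479.8083
P = 8,928.5126.
Convexity = Σ t(t+1)·PV / [P·(1+y)²] = 153,479.8083 / (8,928.5126 × 1.230990) = 13.96425.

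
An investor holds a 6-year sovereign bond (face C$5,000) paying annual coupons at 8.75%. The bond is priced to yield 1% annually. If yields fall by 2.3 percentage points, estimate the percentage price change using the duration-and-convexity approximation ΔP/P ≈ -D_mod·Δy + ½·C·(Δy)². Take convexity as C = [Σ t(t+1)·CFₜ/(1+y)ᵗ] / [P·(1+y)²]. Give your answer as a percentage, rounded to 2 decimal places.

With y = 0.01:
  t   CF        PV=CF/(1+0.01)^t    t·PV        t(t+1)·PV
  1       437.50       433.1683       433.1683         866.3366
  2       437.50       428.8795       857.7590       2,573.2771
  3       437.50       424.6332     1,273.8996       5,095.5983
  4       437.50       420.4289     1,681.7156       8,408.5780
  5       437.50       416.2662     2,081.3312      12,487.9871
  6     5,437.50     5,122.3710    30,734.2258     215,139.5806
  Σ                  7,245.7471    37,062.0995     244,571.3578
P = 7,245.7471; D_Mac = 5.11501 yrs; D_mod = 5.06437 yrs; C = 33.08870.
Duration effect: -5.06437 × (-0.023) = +0.116481
Convexity effect: 0.5 × 33.08870 × (-0.023)² = +0.0087520
ΔP/P ≈ +0.116481 + 0.0087520 = +0.125232 = +12.5232%.

+12.52%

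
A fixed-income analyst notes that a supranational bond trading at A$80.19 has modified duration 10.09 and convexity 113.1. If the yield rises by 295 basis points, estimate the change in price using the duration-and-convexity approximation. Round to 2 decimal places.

-A$19.92

Duration effect: -D_mod·Δy = -10.09 × (+0.0295) = -0.297655
Convexity effect: ½·C·(Δy)² = 0.5 × 113.1 × (0.0295)² = +0.0492126375
ΔP/P ≈ -0.297655 + 0.0492126375 = -0.2484423625
ΔP ≈ 80.19 × (-0.2484423625) = -19.922593048875.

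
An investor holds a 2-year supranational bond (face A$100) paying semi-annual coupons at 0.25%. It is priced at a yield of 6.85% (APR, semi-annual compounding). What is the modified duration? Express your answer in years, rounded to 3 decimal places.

Periodic yield y = 0.03425. First find Macaulay duration:
  t   CF        PV=CF/(1+0.03425)^t    t·PV
  1        0.125         0.1209         0.1209
  2        0.125         0.1169         0.2337
  3        0.125         0.1130         0.3390
  4      100.125        87.5065       350.0261
  Σ                     87.8572       350.7196
P = 87.8572; Macaulay duration = 350.7196 / 87.8572 = 3.99193 half-year periods = 1.99596 years.
Modified duration = D_Mac / (1 + y) = 1.99596 / 1.03425 = 1.92987 years.

1.930 years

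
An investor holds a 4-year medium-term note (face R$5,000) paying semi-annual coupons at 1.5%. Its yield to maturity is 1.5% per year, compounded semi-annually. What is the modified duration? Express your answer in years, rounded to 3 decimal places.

3.868 years

Periodic yield y = 0.0075. First find Macaulay duration:
  t   CF        PV=CF/(1+0.0075)^t    t·PV
  1        37.50        37.2208        37.2208
  2        37.50        36.9438        73.8875
  3        37.50        36.6687       110.0062
  4        37.50        36.3958       145.5831
  5        37.50        36.1248       180.6242
  6        37.50        35.8559       215.1356
  7        37.50        35.5890       249.1231
  8     5,037.50     4,745.2011    37,961.6086
  Σ                  5,000.0000    38,973.1892
P = 5,000.0000; Macaulay duration = 38,973.1892 / 5,000.0000 = 7.79464 half-year periods = 3.89732 years.
Modified duration = D_Mac / (1 + y) = 3.89732 / 1.0075 = 3.86831 years.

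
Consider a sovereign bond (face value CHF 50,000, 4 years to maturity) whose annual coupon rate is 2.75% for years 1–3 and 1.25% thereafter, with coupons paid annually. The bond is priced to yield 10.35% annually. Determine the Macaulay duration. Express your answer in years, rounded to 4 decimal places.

3.8130 years

Periodic yield y = 0.1035. Discount each cash flow and weight by its year:
  t   CF        PV=CF/(1+0.1035)^t    t·PV
  1     1,375.00     1,246.0353     1,246.0353
  2     1,375.00     1,129.1666     2,258.3332
  3     1,375.00     1,023.2593     3,069.7778
  4    50,625.00    34,140.9567   136,563.8266
  Σ                 37,539.4179   143,137.9730
Price P = Σ PV = 37,539.4179.
Macaulay duration = Σ(t·PV) / P = 143,137.9730 / 37,539.4179 = 3.81300 years.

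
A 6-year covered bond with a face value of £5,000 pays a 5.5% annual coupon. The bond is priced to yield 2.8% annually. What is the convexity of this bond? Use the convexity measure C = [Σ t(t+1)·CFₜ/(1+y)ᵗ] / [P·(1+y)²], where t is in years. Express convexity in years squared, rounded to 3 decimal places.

33.812

With y = 0.028:
  t   CF        PV=CF/(1+0.028)^t    t·PV        t(t+1)·PV
  1       275.00       267.5097       267.5097         535.0195
  2       275.00       260.2235       520.4469       1,561.3408
  3       275.00       253.1357       759.4070       3,037.6281
  4       275.00       246.2409       984.9637       4,924.8185
  5       275.00       239.5340     1,197.6699       7,186.0192
  6     5,275.00     4,469.5498    26,817.2985     187,721.0896
  Σ                  5,736.1935    30,547.2958     204,965.9157
P = 5,736.1935.
Convexity = Σ t(t+1)·PV / [P·(1+y)²] = 204,965.9157 / (5,736.1935 × 1.056784) = 33.81206.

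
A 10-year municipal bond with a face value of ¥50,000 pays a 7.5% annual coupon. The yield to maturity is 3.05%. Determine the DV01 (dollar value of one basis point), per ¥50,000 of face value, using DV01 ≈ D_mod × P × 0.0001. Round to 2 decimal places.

Periodic yield y = 0.0305.
  t   CF        PV=CF/(1+0.0305)^t    t·PV
  1     3,750.00     3,639.0102     3,639.0102
  2     3,750.00     3,531.3054     7,062.6108
  3     3,750.00     3,426.7883    10,280.3650
  4     3,750.00     3,325.3647    13,301.4588
  5     3,750.00     3,226.9429    16,134.7147
  6     3,750.00     3,131.4342    18,788.6052
  7     3,750.00     3,038.7523    21,271.2658
  8     3,750.00     2,948.8135    23,590.5076
  9     3,750.00     2,861.5366    25,753.8293
  10   53,750.00    39,801.4146   398,014.1457
  Σ                 68,931.3626   537,836.5131
P = 68,931.3626; D_Mac = 7.80249 yrs; D_mod = 7.57156 yrs.
DV01 ≈ 7.57156 × 68,931.3626 × 0.0001 = 52.191801.

¥52.19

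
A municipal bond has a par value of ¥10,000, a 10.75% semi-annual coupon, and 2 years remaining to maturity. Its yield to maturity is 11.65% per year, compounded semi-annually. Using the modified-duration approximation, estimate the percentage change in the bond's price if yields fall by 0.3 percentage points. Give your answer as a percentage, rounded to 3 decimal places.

Periodic yield y = 0.05825. Modified duration first:
  t   CF        PV=CF/(1+0.05825)^t    t·PV
  1       537.50       507.9140       507.9140
  2       537.50       479.9565       959.9131
  3       537.50       453.5380     1,360.6139
  4    10,537.50     8,402.0349    33,608.1394
  Σ                  9,843.4434    36,436.5804
P = 9,843.4434; D_Mac = 3.70161 half-year periods = 1.85080 yrs; D_mod = 1.85080/(1+0.05825) = 1.74893 yrs.
ΔP/P ≈ -D_mod · Δy = -1.74893 × (-0.003) = +0.005247 = +0.5247%.

+0.525%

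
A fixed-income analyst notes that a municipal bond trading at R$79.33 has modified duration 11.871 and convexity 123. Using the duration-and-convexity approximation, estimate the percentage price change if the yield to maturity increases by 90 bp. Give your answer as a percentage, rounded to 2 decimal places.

Duration effect: -D_mod·Δy = -11.871 × (+0.009) = -0.106839
Convexity effect: ½·C·(Δy)² = 0.5 × 123 × (0.009)² = +0.0049815
ΔP/P ≈ -0.106839 + 0.0049815 = -0.1018575
= -10.18575%.

-10.19%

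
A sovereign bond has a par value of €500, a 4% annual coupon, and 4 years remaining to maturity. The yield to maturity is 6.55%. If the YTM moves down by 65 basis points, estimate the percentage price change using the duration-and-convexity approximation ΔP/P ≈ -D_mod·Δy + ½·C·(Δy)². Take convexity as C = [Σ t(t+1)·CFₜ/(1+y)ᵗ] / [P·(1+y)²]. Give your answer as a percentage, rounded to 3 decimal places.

With y = 0.0655:
  t   CF        PV=CF/(1+0.0655)^t    t·PV        t(t+1)·PV
  1        20.00        18.7705        18.7705          37.5411
  2        20.00        17.6166        35.2333         105.6998
  3        20.00        16.5337        49.6011         198.4042
  4       520.00       403.4498     1,613.7993       8,068.9964
  Σ                    456.3707     1,717.4041       8,410.6415
P = 456.3707; D_Mac = 3.76318 yrs; D_mod = 3.53184 yrs; C = 16.23321.
Duration effect: -3.53184 × (-0.0065) = +0.022957
Convexity effect: 0.5 × 16.23321 × (-0.0065)² = +0.0003429
ΔP/P ≈ +0.022957 + 0.0003429 = +0.023300 = +2.3300%.

+2.330%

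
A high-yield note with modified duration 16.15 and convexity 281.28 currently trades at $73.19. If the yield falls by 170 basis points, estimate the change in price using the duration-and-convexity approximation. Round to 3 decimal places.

+$23.069

Duration effect: -D_mod·Δy = -16.15 × (-0.017) = +0.274550
Convexity effect: ½·C·(Δy)² = 0.5 × 281.28 × (-0.017)² = +0.04064496
ΔP/P ≈ +0.274550 + 0.04064496 = +0.31519496
ΔP ≈ 73.19 × (+0.31519496) = +23.0691191224.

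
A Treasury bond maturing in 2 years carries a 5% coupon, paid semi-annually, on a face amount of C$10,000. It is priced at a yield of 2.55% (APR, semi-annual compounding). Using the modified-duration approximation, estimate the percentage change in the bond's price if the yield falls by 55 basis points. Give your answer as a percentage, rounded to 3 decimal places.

Periodic yield y = 0.01275. Modified duration first:
  t   CF        PV=CF/(1+0.01275)^t    t·PV
  1       250.00       246.8526       246.8526
  2       250.00       243.7449       487.4898
  3       250.00       240.6763       722.0288
  4    10,250.00     9,743.4970    38,973.9882
  Σ                 10,474.7708    40,430.3594
P = 10,474.7708; D_Mac = 3.85978 half-year periods = 1.92989 yrs; D_mod = 1.92989/(1+0.01275) = 1.90560 yrs.
ΔP/P ≈ -D_mod · Δy = -1.90560 × (-0.0055) = +0.010481 = +1.0481%.

+1.048%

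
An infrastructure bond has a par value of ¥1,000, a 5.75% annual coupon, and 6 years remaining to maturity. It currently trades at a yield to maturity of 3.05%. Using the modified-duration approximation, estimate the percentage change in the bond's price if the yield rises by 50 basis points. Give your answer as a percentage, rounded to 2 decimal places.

-2.57%

Periodic yield y = 0.0305. Modified duration first:
  t   CF        PV=CF/(1+0.0305)^t    t·PV
  1        57.50        55.7982        55.7982
  2        57.50        54.1467       108.2934
  3        57.50        52.5441       157.6323
  4        57.50        50.9889       203.9557
  5        57.50        49.4798       247.3990
  6     1,057.50       883.0644     5,298.3867
  Σ                  1,146.0221     6,071.4651
P = 1,146.0221; D_Mac = 5.29786 yrs; D_mod = 5.29786/(1+0.0305) = 5.14106 yrs.
ΔP/P ≈ -D_mod · Δy = -5.14106 × (+0.005) = -0.025705 = -2.5705%.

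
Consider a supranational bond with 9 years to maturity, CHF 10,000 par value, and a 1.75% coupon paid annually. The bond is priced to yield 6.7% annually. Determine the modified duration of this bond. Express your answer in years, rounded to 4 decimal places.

Periodic yield y = 0.067. First find Macaulay duration:
  t   CF        PV=CF/(1+0.067)^t    t·PV
  1       175.00       164.0112       164.0112
  2       175.00       153.7125       307.4250
  3       175.00       144.0605       432.1814
  4       175.00       135.0145       540.0579
  5       175.00       126.5365       632.6827
  6       175.00       118.5909       711.5457
  7       175.00       111.1443       778.0100
  8       175.00       104.1652       833.3217
  9    10,175.00     5,676.1602    51,085.4417
  Σ                  6,733.3959    55,484.6773
P = 6,733.3959; Macaulay duration = 55,484.6773 / 6,733.3959 = 8.24022 years.
Modified duration = D_Mac / (1 + y) = 8.24022 / 1.067 = 7.72279 years.

7.7228 years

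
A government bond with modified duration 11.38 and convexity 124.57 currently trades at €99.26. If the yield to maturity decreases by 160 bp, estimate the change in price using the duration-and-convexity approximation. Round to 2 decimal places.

+€19.66

Duration effect: -D_mod·Δy = -11.38 × (-0.016) = +0.182080
Convexity effect: ½·C·(Δy)² = 0.5 × 124.57 × (-0.016)² = +0.01594496
ΔP/P ≈ +0.182080 + 0.01594496 = +0.19802496
ΔP ≈ 99.26 × (+0.19802496) = +19.6559575296.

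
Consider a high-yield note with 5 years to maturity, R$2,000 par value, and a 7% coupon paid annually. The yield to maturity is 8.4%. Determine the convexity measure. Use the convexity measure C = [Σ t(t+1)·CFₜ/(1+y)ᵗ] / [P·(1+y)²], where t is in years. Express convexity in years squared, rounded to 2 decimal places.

21.27

With y = 0.084:
  t   CF        PV=CF/(1+0.084)^t    t·PV        t(t+1)·PV
  1       140.00       129.1513       129.1513         258.3026
  2       140.00       119.1433       238.2865         714.8595
  3       140.00       109.9108       329.7323       1,318.9291
  4       140.00       101.3937       405.5747       2,027.8737
  5     2,140.00     1,429.7739     7,148.8695      42,893.2167
  Σ                  1,889.3729     8,251.6143      47,213.1816
P = 1,889.3729.
Convexity = Σ t(t+1)·PV / [P·(1+y)²] = 47,213.1816 / (1,889.3729 × 1.175056) = 21.26606.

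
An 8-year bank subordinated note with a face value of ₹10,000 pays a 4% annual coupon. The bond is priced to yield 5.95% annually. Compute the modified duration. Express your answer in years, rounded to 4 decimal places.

6.5342 years

Periodic yield y = 0.0595. First find Macaulay duration:
  t   CF        PV=CF/(1+0.0595)^t    t·PV
  1       400.00       377.5366       377.5366
  2       400.00       356.3347       712.6693
  3       400.00       336.3234     1,008.9703
  4       400.00       317.4360     1,269.7439
  5       400.00       299.6092     1,498.0461
  6       400.00       282.7836     1,696.7016
  7       400.00       266.9029     1,868.3202
  8    10,400.00     6,549.7640    52,398.1119
  Σ                  8,786.6903    60,830.0999
P = 8,786.6903; Macaulay duration = 60,830.0999 / 8,786.6903 = 6.92298 years.
Modified duration = D_Mac / (1 + y) = 6.92298 / 1.0595 = 6.53420 years.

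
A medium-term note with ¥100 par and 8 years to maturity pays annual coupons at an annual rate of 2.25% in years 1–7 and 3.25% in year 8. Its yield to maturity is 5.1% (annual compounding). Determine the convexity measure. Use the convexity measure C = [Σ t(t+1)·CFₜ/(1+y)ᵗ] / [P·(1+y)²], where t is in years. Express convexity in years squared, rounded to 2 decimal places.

58.08

With y = 0.051:
  t   CF        PV=CF/(1+0.051)^t    t·PV        t(t+1)·PV
  1         2.25         2.1408         2.1408           4.2816
  2         2.25         2.0369         4.0739          12.2216
  3         2.25         1.9381         5.8143          23.2571
  4         2.25         1.8440         7.3762          36.8809
  5         2.25         1.7546         8.7728          52.6369
  6         2.25         1.6694        10.0165          70.1157
  7         2.25         1.5884        11.1189          88.9511
  8       103.25        69.3535       554.8279       4,993.4514
  Σ                     82.3258       604.1413       5,281.7964
P = 82.3258.
Convexity = Σ t(t+1)·PV / [P·(1+y)²] = 5,281.7964 / (82.3258 × 1.104601) = 58.08184.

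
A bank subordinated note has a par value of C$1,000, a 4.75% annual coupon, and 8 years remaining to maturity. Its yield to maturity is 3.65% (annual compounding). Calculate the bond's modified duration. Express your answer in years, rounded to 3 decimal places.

6.644 years

Periodic yield y = 0.0365. First find Macaulay duration:
  t   CF        PV=CF/(1+0.0365)^t    t·PV
  1        47.50        45.8273        45.8273
  2        47.50        44.2135        88.4270
  3        47.50        42.6565       127.9696
  4        47.50        41.1544       164.6176
  5        47.50        39.7052       198.5259
  6        47.50        38.3070       229.8418
  7        47.50        36.9580       258.7060
  8     1,047.50       786.3205     6,290.5637
  Σ                  1,075.1424     7,404.4790
P = 1,075.1424; Macaulay duration = 7,404.4790 / 1,075.1424 = 6.88698 years.
Modified duration = D_Mac / (1 + y) = 6.88698 / 1.0365 = 6.64445 years.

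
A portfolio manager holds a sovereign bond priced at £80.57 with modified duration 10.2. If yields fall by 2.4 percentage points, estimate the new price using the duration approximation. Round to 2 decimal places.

Duration approximation: ΔP/P ≈ -D_mod · Δy = -10.2 × (-0.024) = +0.244800.
New price ≈ 80.57 × (1 + 0.244800) = 100.293536.

£100.29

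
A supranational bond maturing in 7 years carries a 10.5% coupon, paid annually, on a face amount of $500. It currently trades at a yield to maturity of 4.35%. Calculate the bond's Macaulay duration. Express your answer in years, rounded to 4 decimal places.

5.5545 years

Periodic yield y = 0.0435. Discount each cash flow and weight by its year:
  t   CF        PV=CF/(1+0.0435)^t    t·PV
  1        52.50        50.3115        50.3115
  2        52.50        48.2141        96.4283
  3        52.50        46.2043       138.6128
  4        52.50        44.2782       177.1126
  5        52.50        42.4323       212.1617
  6        52.50        40.6635       243.9809
  7       552.50       410.0956     2,870.6692
  Σ                    682.1994     3,789.2769
Price P = Σ PV = 682.1994.
Macaulay duration = Σ(t·PV) / P = 3,789.2769 / 682.1994 = 5.55450 years.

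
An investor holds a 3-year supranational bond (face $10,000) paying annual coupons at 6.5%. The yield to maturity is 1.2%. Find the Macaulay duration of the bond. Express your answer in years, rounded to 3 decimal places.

2.834 years

Periodic yield y = 0.012. Discount each cash flow and weight by its year:
  t   CF        PV=CF/(1+0.012)^t    t·PV
  1       650.00       642.2925       642.2925
  2       650.00       634.6764     1,269.3527
  3    10,650.00    10,275.6208    30,826.8625
  Σ                 11,552.5897    32,738.5077
Price P = Σ PV = 11,552.5897.
Macaulay duration = Σ(t·PV) / P = 32,738.5077 / 11,552.5897 = 2.83387 years.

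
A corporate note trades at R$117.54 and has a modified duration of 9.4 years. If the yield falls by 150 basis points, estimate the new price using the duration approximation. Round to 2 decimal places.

Duration approximation: ΔP/P ≈ -D_mod · Δy = -9.4 × (-0.015) = +0.141000.
New price ≈ 117.54 × (1 + 0.141000) = 134.11314.

R$134.11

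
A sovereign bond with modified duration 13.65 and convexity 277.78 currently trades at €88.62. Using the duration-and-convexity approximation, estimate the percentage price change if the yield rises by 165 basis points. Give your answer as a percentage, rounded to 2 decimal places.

Duration effect: -D_mod·Δy = -13.65 × (+0.0165) = -0.225225
Convexity effect: ½·C·(Δy)² = 0.5 × 277.78 × (0.0165)² = +0.0378128025
ΔP/P ≈ -0.225225 + 0.0378128025 = -0.1874121975
= -18.74121975%.

-18.74%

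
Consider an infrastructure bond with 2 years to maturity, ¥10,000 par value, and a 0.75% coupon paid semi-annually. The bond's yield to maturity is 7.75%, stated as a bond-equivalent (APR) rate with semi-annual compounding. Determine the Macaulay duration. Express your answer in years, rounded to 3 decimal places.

1.988 years

Periodic yield y = 0.03875. Discount each cash flow and weight by its period:
  t   CF        PV=CF/(1+0.03875)^t    t·PV
  1        37.50        36.1011        36.1011
  2        37.50        34.7544        69.5087
  3        37.50        33.4579       100.3736
  4    10,037.50     8,621.4718    34,485.8871
  Σ                  8,725.7851    34,691.8705
Price P = Σ PV = 8,725.7851.
Macaulay duration = Σ(t·PV) / P = 34,691.8705 / 8,725.7851 = 3.97579 half-year periods.
In years: 3.97579 / 2 = 1.98789 years.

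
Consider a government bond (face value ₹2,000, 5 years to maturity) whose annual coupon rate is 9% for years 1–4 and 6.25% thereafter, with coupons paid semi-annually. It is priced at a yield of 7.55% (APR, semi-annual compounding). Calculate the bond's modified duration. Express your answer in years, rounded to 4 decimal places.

4.0011 years

Periodic yield y = 0.03775. First find Macaulay duration:
  t   CF        PV=CF/(1+0.03775)^t    t·PV
  1        90.00        86.7261        86.7261
  2        90.00        83.5713       167.1425
  3        90.00        80.5312       241.5937
  4        90.00        77.6018       310.4070
  5        90.00        74.7789       373.8943
  6        90.00        72.0586       432.3518
  7        90.00        69.4374       486.0616
  8        90.00        66.9115       535.2918
  9        62.50        44.7760       402.9840
  10    2,062.50     1,423.8575    14,238.5753
  Σ                  2,080.2502    17,275.0282
P = 2,080.2502; Macaulay duration = 17,275.0282 / 2,080.2502 = 8.30430 half-year periods = 4.15215 years.
Modified duration = D_Mac / (1 + y) = 4.15215 / 1.03775 = 4.00111 years.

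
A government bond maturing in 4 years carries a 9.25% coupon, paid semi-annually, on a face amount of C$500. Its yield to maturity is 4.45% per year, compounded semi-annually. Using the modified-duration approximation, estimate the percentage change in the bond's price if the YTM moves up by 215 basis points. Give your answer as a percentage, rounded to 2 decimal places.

Periodic yield y = 0.02225. Modified duration first:
  t   CF        PV=CF/(1+0.02225)^t    t·PV
  1       23.125        22.6217        22.6217
  2       23.125        22.1293        44.2586
  3       23.125        21.6476        64.9429
  4       23.125        21.1765        84.7058
  5       23.125        20.7155       103.5777
  6       23.125        20.2646       121.5879
  7       23.125        19.8236       138.7650
  8      523.125       438.6807     3,509.4455
  Σ                    587.0595     4,089.9051
P = 587.0595; D_Mac = 6.96676 half-year periods = 3.48338 yrs; D_mod = 3.48338/(1+0.02225) = 3.40756 yrs.
ΔP/P ≈ -D_mod · Δy = -3.40756 × (+0.0215) = -0.073263 = -7.3263%.

-7.33%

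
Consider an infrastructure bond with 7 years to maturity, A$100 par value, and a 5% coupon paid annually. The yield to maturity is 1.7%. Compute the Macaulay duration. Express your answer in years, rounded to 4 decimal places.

6.1743 years

Periodic yield y = 0.017. Discount each cash flow and weight by its year:
  t   CF        PV=CF/(1+0.017)^t    t·PV
  1         5.00         4.9164         4.9164
  2         5.00         4.8342         9.6685
  3         5.00         4.7534        14.2603
  4         5.00         4.6740        18.6959
  5         5.00         4.5958        22.9792
  6         5.00         4.5190        27.1141
  7       105.00        93.3131       653.1917
  Σ                    121.6060       750.8261
Price P = Σ PV = 121.6060.
Macaulay duration = Σ(t·PV) / P = 750.8261 / 121.6060 = 6.17425 years.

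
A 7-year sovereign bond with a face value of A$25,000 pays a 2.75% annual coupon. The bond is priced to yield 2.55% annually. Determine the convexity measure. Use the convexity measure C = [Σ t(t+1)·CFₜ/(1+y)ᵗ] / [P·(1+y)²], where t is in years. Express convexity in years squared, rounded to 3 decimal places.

With y = 0.0255:
  t   CF        PV=CF/(1+0.0255)^t    t·PV        t(t+1)·PV
  1       687.50       670.4047       670.4047       1,340.8094
  2       687.50       653.7345     1,307.4689       3,922.4067
  3       687.50       637.4787     1,912.4362       7,649.7449
  4       687.50       621.6272     2,486.5090      12,432.5450
  5       687.50       606.1699     3,030.8496      18,185.0975
  6       687.50       591.0969     3,546.5817      24,826.0717
  7    25,687.50    21,536.3543   150,754.4798   1,206,035.8380
  Σ                 25,316.8662   163,708.7298   1,274,392.5132
P = 25,316.8662.
Convexity = Σ t(t+1)·PV / [P·(1+y)²] = 1,274,392.5132 / (25,316.8662 × 1.051650) = 47.86543.

47.865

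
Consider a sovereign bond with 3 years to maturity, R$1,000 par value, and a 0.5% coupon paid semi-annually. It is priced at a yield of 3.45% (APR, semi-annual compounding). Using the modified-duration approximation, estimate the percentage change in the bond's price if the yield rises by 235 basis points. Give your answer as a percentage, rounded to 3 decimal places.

Periodic yield y = 0.01725. Modified duration first:
  t   CF        PV=CF/(1+0.01725)^t    t·PV
  1         2.50         2.4576         2.4576
  2         2.50         2.4159         4.8319
  3         2.50         2.3750         7.1249
  4         2.50         2.3347         9.3388
  5         2.50         2.2951        11.4755
  6     1,002.50       904.7283     5,428.3700
  Σ                    916.6066     5,463.5986
P = 916.6066; D_Mac = 5.96068 half-year periods = 2.98034 yrs; D_mod = 2.98034/(1+0.01725) = 2.92980 yrs.
ΔP/P ≈ -D_mod · Δy = -2.92980 × (+0.0235) = -0.068850 = -6.8850%.

-6.885%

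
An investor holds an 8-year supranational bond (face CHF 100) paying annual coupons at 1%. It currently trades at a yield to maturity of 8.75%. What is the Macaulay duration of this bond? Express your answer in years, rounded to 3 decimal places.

Periodic yield y = 0.0875. Discount each cash flow and weight by its year:
  t   CF        PV=CF/(1+0.0875)^t    t·PV
  1         1.00         0.9195         0.9195
  2         1.00         0.8456         1.6911
  3         1.00         0.7775         2.3326
  4         1.00         0.7150         2.8598
  5         1.00         0.6574         3.2872
  6         1.00         0.6045         3.6272
  7         1.00         0.5559         3.8913
  8       101.00        51.6282       413.0259
  Σ                     56.7037       431.6346
Price P = Σ PV = 56.7037.
Macaulay duration = Σ(t·PV) / P = 431.6346 / 56.7037 = 7.61211 years.

7.612 years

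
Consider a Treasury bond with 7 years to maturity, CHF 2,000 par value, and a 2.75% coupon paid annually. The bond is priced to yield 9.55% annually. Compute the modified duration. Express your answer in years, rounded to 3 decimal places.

Periodic yield y = 0.0955. First find Macaulay duration:
  t   CF        PV=CF/(1+0.0955)^t    t·PV
  1        55.00        50.2054        50.2054
  2        55.00        45.8287        91.6575
  3        55.00        41.8336       125.5009
  4        55.00        38.1868       152.7472
  5        55.00        34.8579       174.2893
  6        55.00        31.8191       190.9148
  7     2,055.00     1,085.2384     7,596.6688
  Σ                  1,327.9699     8,381.9839
P = 1,327.9699; Macaulay duration = 8,381.9839 / 1,327.9699 = 6.31188 years.
Modified duration = D_Mac / (1 + y) = 6.31188 / 1.0955 = 5.76164 years.

5.762 years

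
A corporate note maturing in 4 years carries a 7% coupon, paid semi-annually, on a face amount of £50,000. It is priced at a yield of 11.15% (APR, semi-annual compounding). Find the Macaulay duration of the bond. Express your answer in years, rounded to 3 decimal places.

Periodic yield y = 0.05575. Discount each cash flow and weight by its period:
  t   CF        PV=CF/(1+0.05575)^t    t·PV
  1     1,750.00     1,657.5894     1,657.5894
  2     1,750.00     1,570.0586     3,140.1172
  3     1,750.00     1,487.1500     4,461.4500
  4     1,750.00     1,408.6195     5,634.4779
  5     1,750.00     1,334.2358     6,671.1791
  6     1,750.00     1,263.7801     7,582.6805
  7     1,750.00     1,197.0448     8,379.3139
  8    51,750.00    33,529.0797   268,232.6377
  Σ                 43,447.5580   305,759.4458
Price P = Σ PV = 43,447.5580.
Macaulay duration = Σ(t·PV) / P = 305,759.4458 / 43,447.5580 = 7.03744 half-year periods.
In years: 7.03744 / 2 = 3.51872 years.

3.519 years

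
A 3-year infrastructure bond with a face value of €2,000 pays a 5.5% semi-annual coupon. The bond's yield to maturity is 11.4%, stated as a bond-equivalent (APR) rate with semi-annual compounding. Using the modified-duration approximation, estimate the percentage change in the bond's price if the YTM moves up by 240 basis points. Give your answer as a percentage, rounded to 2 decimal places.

Periodic yield y = 0.057. Modified duration first:
  t   CF        PV=CF/(1+0.057)^t    t·PV
  1        55.00        52.0341        52.0341
  2        55.00        49.2281        98.4561
  3        55.00        46.5734       139.7201
  4        55.00        44.0619       176.2474
  5        55.00        41.6858       208.4288
  6     2,055.00     1,473.5399     8,841.2394
  Σ                  1,707.1230     9,516.1260
P = 1,707.1230; D_Mac = 5.57436 half-year periods = 2.78718 yrs; D_mod = 2.78718/(1+0.057) = 2.63688 yrs.
ΔP/P ≈ -D_mod · Δy = -2.63688 × (+0.024) = -0.063285 = -6.3285%.

-6.33%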